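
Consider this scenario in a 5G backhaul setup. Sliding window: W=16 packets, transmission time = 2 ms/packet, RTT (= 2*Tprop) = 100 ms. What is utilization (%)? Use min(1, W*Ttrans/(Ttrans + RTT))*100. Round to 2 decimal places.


Given: W = 16, Ttrans = 2 ms, RTT = 100 ms (= 2 * Tprop, Tprop = 50 ms)
Cycle time = Ttrans + RTT = 2 + 100 = 102 ms (first packet sent until its ACK returns)
W * Ttrans = 16 * 2 = 32 ms of sending per cycle
W * Ttrans / (Ttrans + RTT) = 32 / 102 = 0.313725
U = min(1, 0.313725) = 0.313725
U% = 31.37%

31.37


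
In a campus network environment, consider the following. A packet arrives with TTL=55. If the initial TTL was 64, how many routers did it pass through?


Given: initial TTL = 64, received TTL = 55
Hops = initial TTL - received TTL
Hops = 64 - 55 = 9

9


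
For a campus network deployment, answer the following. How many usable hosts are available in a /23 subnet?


Given: subnet mask /23
Host bits = 32 - 23 = 9
Total addresses = 2^9 = 512
Usable hosts = 512 - 2 (network + broadcast) = 510

510


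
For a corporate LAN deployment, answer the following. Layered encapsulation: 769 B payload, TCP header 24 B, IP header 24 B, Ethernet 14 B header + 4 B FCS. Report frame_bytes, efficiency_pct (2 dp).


TCP segment = 769 + 24 = 793 B
IP packet = 793 + 24 = 817 B
Ethernet frame = 817 + 14 + 4 = 835 B
Efficiency = app / frame = 769 / 835 = 0.920958 = 92.0958% -> 92.10% (2 dp)

835, 92.10


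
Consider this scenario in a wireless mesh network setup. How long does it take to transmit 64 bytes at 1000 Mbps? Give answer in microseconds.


Given: packet = 64 bytes, bandwidth = 1000 Mbps
Packet in bits = 64 * 8 = 512 bits
Bandwidth = 1000 * 10^6 = 1000000000 bps
Time = 512 / 1000000000 seconds
Time in us = 512 * 10^6 / 1000000000 = 0.512

0.512


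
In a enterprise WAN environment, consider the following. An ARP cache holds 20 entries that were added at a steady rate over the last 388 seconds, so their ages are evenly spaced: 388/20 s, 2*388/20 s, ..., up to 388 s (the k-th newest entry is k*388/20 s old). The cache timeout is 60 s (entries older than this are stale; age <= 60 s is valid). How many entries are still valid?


Ages are k * 388/20 s for k = 1..20 (spacing = 19.4000 s).
Entry k is valid iff k * 388/20 <= 60 iff k <= 20 * 60 / 388 = 3.0928
n_valid = floor(3.0928) = 3
(n_stale = 20 - 3 = 17)

3


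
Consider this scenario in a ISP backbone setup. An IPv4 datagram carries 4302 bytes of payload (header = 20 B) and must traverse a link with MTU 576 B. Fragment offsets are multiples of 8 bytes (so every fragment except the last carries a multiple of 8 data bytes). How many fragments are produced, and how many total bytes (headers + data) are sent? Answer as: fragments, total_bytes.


Max data per non-final fragment = floor((MTU - header)/8)*8 = floor((576 - 20)/8)*8 = floor(556/8)*8 = 552 B
Final fragment needs no 8-byte alignment: it can carry up to MTU - header = 556 B
Non-final fragments needed = ceil((payload - 556) / 552) = ceil(3746/552) = ceil(6.7862) = 7
Number of fragments = 7 + 1 = 8
Fragment sizes (data): 7 * 552 B + 438 B (last, 438 <= 556 OK)
Total bytes sent = payload + n_frags * header = 4302 + 8*20 = 4302 + 160 = 4462 B

8, 4462


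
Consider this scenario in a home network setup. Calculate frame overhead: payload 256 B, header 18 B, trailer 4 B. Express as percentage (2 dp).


Given: payload = 256 B, header = 18 B, trailer = 4 B
Overhead bytes = header + trailer = 18 + 4 = 22
Total frame = payload + overhead = 256 + 22 = 278
Overhead % = 22 / 278 * 100 = 7.9137% -> 7.91% (2 dp)

7.91


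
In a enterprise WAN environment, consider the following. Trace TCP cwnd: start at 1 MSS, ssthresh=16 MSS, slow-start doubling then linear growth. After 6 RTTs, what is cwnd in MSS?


RTT 0: cwnd = 1 MSS (initial)
RTT 1: cwnd = 2 MSS (slow start, doubled)
RTT 2: cwnd = 4 MSS (slow start, doubled)
RTT 3: cwnd = 8 MSS (slow start, doubled)
RTT 4: cwnd = 16 MSS (slow start, doubled)
RTT 5: cwnd = 17 MSS (congestion avoidance, +1)
RTT 6: cwnd = 18 MSS (congestion avoidance, +1)

18


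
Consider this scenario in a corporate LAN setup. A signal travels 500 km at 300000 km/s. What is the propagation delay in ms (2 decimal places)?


Given: distance = 500 km, speed = 300000 km/s
Delay = distance / speed = 500 / 300000 seconds
Delay in ms = 500 * 1000 / 300000
Delay = 1.6667 ms
Rounded to 2 dp = 1.67 ms

1.67


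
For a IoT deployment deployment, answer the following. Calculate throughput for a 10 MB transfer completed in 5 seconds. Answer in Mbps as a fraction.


Given: file = 10 MB, time = 5 s
File in Mb = 10 * 8 = 80 Mb
Throughput = 80 / 5 Mbps
Throughput = 16 Mbps

16


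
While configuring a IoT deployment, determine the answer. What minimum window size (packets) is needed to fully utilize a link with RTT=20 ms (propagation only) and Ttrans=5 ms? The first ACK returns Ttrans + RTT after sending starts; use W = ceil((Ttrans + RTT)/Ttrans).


Given: Ttrans = 5 ms, RTT = 20 ms (= 2 * Tprop, Tprop = 10 ms)
Time until first ACK returns = Ttrans + RTT = 5 + 20 = 25 ms
Need W * Ttrans >= Ttrans + RTT  ->  W >= (Ttrans + RTT) / Ttrans
(Ttrans + RTT) / Ttrans = 25 / 5 = 5
W_min = ceil(5) = 5

5


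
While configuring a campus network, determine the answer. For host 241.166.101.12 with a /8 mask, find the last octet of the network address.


Given: IP = 241.166.101.12, prefix = /8
Subnet mask = 255.0.0.0
Last octet of IP: 12
Last octet of mask: 0
Network last octet = 12 AND 0 = 0

0


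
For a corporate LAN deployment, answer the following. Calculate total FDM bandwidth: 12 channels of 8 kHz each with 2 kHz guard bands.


Given: 12 channels, 8 kHz each, guard = 2 kHz
Channel bandwidth = 12 * 8 = 96 kHz
Guard bands = 11 gaps * 2 kHz = 22 kHz
Total = 96 + 22 = 118 kHz

118


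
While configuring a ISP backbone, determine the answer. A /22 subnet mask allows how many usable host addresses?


Given: subnet mask /22
Host bits = 32 - 22 = 10
Total addresses = 2^10 = 1024
Usable hosts = 1024 - 2 (network + broadcast) = 1022

1022


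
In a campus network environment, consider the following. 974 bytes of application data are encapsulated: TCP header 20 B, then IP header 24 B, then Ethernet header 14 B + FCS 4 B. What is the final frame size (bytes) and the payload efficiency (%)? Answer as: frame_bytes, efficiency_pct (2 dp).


TCP segment = 974 + 20 = 994 B
IP packet = 994 + 24 = 1018 B
Ethernet frame = 1018 + 14 + 4 = 1036 B
Efficiency = app / frame = 974 / 1036 = 0.940154 = 94.0154% -> 94.02% (2 dp)

1036, 94.02


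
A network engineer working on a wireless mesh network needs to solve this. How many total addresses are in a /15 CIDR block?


Given: CIDR prefix /15
Host bits = 32 - 15 = 17
Total addresses = 2^17 = 131072

131072


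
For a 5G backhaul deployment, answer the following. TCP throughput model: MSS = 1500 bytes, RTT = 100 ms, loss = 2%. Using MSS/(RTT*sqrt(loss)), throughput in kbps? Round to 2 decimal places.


Given: MSS = 1500 bytes, RTT = 100 ms, loss = 2%
RTT in seconds = 100 / 1000 = 0.1
Loss rate = 2% = 0.02
sqrt(loss) = sqrt(0.02) = 0.141421356237
Throughput (bytes/s) = 1500 / (0.1 * 0.141421356237) = 106066.0172
Throughput (kbps) = 106066.0172 * 8 / 1000 = 848.528137 -> 848.53 kbps (2 dp)

848.53


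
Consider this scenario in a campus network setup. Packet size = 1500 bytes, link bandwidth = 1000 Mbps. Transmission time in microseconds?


Given: packet = 1500 bytes, bandwidth = 1000 Mbps
Packet in bits = 1500 * 8 = 12000 bits
Bandwidth = 1000 * 10^6 = 1000000000 bps
Time = 12000 / 1000000000 seconds
Time in us = 12000 * 10^6 / 1000000000 = 12

12


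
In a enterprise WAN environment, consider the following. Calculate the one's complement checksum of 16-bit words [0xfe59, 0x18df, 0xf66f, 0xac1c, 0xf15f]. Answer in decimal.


Given words: [0xfe59, 0x18df, 0xf66f, 0xac1c, 0xf15f]
Step 1: Sum all words
Raw sum = 65113 + 6367 + 63087 + 44060 + 61791 = 240418
Step 2: Fold carry: (43810 + 3) = 43813
One's complement = ~43813 & 0xFFFF = 21722

21722


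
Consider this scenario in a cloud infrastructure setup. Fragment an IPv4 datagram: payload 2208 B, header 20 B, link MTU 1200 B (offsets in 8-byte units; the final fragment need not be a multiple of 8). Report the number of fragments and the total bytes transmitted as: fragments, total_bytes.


Max data per non-final fragment = floor((MTU - header)/8)*8 = floor((1200 - 20)/8)*8 = floor(1180/8)*8 = 1176 B
Final fragment needs no 8-byte alignment: it can carry up to MTU - header = 1180 B
Non-final fragments needed = ceil((payload - 1180) / 1176) = ceil(1028/1176) = ceil(0.8741) = 1
Number of fragments = 1 + 1 = 2
Fragment sizes (data): 1 * 1176 B + 1032 B (last, 1032 <= 1180 OK)
Total bytes sent = payload + n_frags * header = 2208 + 2*20 = 2208 + 40 = 2248 B

2, 2248


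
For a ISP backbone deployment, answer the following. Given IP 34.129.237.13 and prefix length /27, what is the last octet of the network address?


Given: IP = 34.129.237.13, prefix = /27
Subnet mask = 255.255.255.224
Last octet of IP: 13
Last octet of mask: 224
Network last octet = 13 AND 224 = 0

0


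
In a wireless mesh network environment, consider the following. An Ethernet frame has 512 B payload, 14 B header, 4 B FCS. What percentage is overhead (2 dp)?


Given: payload = 512 B, header = 14 B, trailer = 4 B
Overhead bytes = header + trailer = 14 + 4 = 18
Total frame = payload + overhead = 512 + 18 = 530
Overhead % = 18 / 530 * 100 = 3.3962% -> 3.40% (2 dp)

3.40


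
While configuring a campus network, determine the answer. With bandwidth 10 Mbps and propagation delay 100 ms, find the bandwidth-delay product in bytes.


Given: bandwidth = 10 Mbps, delay = 100 ms
BDP in bits = 10 * 10^6 * 100 / 1000
BDP in bits = 1000000
BDP in bytes = 1000000 / 8 = 125000

125000


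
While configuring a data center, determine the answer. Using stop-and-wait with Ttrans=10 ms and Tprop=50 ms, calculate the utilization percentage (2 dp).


Given: Ttrans = 10 ms, Tprop = 50 ms
RTT = 2 * Tprop = 2 * 50 = 100 ms
U = Ttrans / (Ttrans + RTT)
U = 10 / (10 + 100)
U = 10 / 110 = 0.090909
U% = 9.09%

9.09


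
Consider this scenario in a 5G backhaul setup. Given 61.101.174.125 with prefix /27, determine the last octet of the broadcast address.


Given: IP = 61.101.174.125, prefix = /27
Host bits = 32 - 27 = 5
Network last octet = 125 AND mask = 96
Host part size = 2^5 - 1 = 31
Broadcast last octet = 96 OR 31 = 127

127


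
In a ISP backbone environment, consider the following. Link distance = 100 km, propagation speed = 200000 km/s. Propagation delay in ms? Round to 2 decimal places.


Given: distance = 100 km, speed = 200000 km/s
Delay = distance / speed = 100 / 200000 seconds
Delay in ms = 100 * 1000 / 200000
Delay = 0.5000 ms
Rounded to 2 dp = 0.50 ms

0.50


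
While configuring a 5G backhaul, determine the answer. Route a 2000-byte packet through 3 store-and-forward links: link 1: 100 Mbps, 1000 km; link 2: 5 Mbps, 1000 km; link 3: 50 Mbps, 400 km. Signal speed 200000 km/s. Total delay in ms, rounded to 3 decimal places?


Packet = 2000 bytes = 16000 bits. Store-and-forward: sum (t_trans + t_prop) per link.
Link 1: t_trans = 16000/(100*10^6) s = 0.1600 ms; t_prop = 1000/200000 s = 5.0000 ms; subtotal = 5.1600 ms
Link 2: t_trans = 16000/(5*10^6) s = 3.2000 ms; t_prop = 1000/200000 s = 5.0000 ms; subtotal = 8.2000 ms
Link 3: t_trans = 16000/(50*10^6) s = 0.3200 ms; t_prop = 400/200000 s = 2.0000 ms; subtotal = 2.3200 ms
End-to-end = 5.1600 + 8.2000 + 2.3200 = 15.6800 ms -> 15.680 ms (3 dp)

15.680


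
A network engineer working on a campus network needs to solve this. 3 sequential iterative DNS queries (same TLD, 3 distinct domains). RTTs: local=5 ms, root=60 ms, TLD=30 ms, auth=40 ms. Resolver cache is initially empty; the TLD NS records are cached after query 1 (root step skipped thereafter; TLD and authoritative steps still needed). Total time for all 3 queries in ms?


Lookup 1 (cold cache): local + root + TLD + auth = 5 + 60 + 30 + 40 = 135 ms
Lookups 2..3 (TLD NS cached -> skip root; new domain -> still ask TLD and auth): local + TLD + auth = 5 + 30 + 40 = 75 ms each
Remaining 2 lookups: 2 * 75 = 150 ms
Total = 135 + 150 = 285 ms

285


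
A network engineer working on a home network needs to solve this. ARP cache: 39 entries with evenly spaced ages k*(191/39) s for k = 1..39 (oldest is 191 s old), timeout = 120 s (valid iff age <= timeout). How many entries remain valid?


Ages are k * 191/39 s for k = 1..39 (spacing = 4.8974 s).
Entry k is valid iff k * 191/39 <= 120 iff k <= 39 * 120 / 191 = 24.5026
n_valid = floor(24.5026) = 24
(n_stale = 39 - 24 = 15)

24


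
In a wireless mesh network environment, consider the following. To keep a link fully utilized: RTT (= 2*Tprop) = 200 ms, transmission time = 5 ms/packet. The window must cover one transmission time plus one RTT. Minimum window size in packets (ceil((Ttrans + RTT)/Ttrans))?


Given: Ttrans = 5 ms, RTT = 200 ms (= 2 * Tprop, Tprop = 100 ms)
Time until first ACK returns = Ttrans + RTT = 5 + 200 = 205 ms
Need W * Ttrans >= Ttrans + RTT  ->  W >= (Ttrans + RTT) / Ttrans
(Ttrans + RTT) / Ttrans = 205 / 5 = 41
W_min = ceil(41) = 41

41


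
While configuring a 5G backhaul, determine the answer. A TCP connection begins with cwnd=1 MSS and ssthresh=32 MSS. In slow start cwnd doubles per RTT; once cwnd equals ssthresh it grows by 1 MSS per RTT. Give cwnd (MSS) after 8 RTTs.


RTT 0: cwnd = 1 MSS (initial)
RTT 1: cwnd = 2 MSS (slow start, doubled)
RTT 2: cwnd = 4 MSS (slow start, doubled)
RTT 3: cwnd = 8 MSS (slow start, doubled)
RTT 4: cwnd = 16 MSS (slow start, doubled)
RTT 5: cwnd = 32 MSS (slow start, doubled)
RTT 6: cwnd = 33 MSS (congestion avoidance, +1)
RTT 7: cwnd = 34 MSS (congestion avoidance, +1)
RTT 8: cwnd = 35 MSS (congestion avoidance, +1)

35


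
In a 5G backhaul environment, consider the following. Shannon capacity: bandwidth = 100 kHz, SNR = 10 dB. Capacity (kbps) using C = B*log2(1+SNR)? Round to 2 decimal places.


Given: B = 100 kHz, SNR = 10 dB
SNR linear = 10^(10/10) = 10
1 + SNR = 11
log2(11) = 3.4594316186
C = 100 * 1000 * 3.4594316186 = 345943.1619 bps
C = 345.943162 kbps -> 345.94 kbps (2 dp)

345.94


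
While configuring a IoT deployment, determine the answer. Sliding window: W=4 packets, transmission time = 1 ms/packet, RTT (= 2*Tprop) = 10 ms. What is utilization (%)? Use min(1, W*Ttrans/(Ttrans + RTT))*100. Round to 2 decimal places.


Given: W = 4, Ttrans = 1 ms, RTT = 10 ms (= 2 * Tprop, Tprop = 5 ms)
Cycle time = Ttrans + RTT = 1 + 10 = 11 ms (first packet sent until its ACK returns)
W * Ttrans = 4 * 1 = 4 ms of sending per cycle
W * Ttrans / (Ttrans + RTT) = 4 / 11 = 0.363636
U = min(1, 0.363636) = 0.363636
U% = 36.36%

36.36


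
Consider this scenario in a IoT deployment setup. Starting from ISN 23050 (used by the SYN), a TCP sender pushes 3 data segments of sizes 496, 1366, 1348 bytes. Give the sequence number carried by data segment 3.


The SYN occupies sequence number ISN = 23050, so the first data byte is ISN + 1 = 23051.
SEQ of data segment i = (ISN + 1) + sum of payload sizes of segments 1..i-1.
Segment 1: SEQ = 23051, payload = 496 bytes
Segment 2: SEQ = 23547, payload = 1366 bytes
Segment 3: SEQ = 24913, payload = 1348 bytes
SEQ of segment 3 = 23051 + 496 + 1366 = 24913

24913


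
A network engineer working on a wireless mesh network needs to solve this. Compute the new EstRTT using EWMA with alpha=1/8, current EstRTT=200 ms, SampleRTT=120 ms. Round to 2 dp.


Given: EstRTT = 200 ms, SampleRTT = 120 ms, alpha = 1/8
New EstRTT = (1 - alpha) * EstRTT + alpha * SampleRTT
(7/8) * 200 = 175
(1/8) * 120 = 15
New EstRTT = 175 + 15 = 190 ms -> 190.00 ms (2 dp)

190.00


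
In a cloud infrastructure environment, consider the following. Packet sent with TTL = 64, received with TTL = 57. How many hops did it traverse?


Given: initial TTL = 64, received TTL = 57
Hops = initial TTL - received TTL
Hops = 64 - 57 = 7

7


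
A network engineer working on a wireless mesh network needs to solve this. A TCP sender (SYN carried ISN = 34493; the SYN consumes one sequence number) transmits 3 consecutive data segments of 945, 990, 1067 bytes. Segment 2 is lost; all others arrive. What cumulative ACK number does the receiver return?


SYN uses sequence number 34493; first data byte = ISN + 1 = 34494.
Segment 1: SEQ = 34494, len = 945 B, covers [34494, 35438]
Segment 2: SEQ = 35439, len = 990 B, covers [35439, 36428] [LOST]
Segment 3: SEQ = 36429, len = 1067 B, covers [36429, 37495]
In-order data received: bytes [34494, 35438] (segments 1..1).
Segment 2 missing -> gap begins at byte 35439; later segments buffered out of order.
Cumulative ACK = next expected in-order byte = 34494 + 945 = 35439

35439


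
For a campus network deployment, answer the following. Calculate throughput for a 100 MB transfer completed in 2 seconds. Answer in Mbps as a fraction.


Given: file = 100 MB, time = 2 s
File in Mb = 100 * 8 = 800 Mb
Throughput = 800 / 2 Mbps
Throughput = 400 Mbps

400


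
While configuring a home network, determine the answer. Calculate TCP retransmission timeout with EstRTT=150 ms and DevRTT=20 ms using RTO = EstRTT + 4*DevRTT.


Given: EstRTT = 150 ms, DevRTT = 20 ms
Timeout = EstRTT + 4 * DevRTT
4 * DevRTT = 4 * 20 = 80
Timeout = 150 + 80 = 230 ms

230


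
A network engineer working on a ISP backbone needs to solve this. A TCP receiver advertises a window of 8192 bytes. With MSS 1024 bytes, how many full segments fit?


Given: RWND = 8192 bytes, MSS = 1024 bytes
Full segments = floor(RWND / MSS)
Full segments = floor(8192 / 1024)
Full segments = floor(8.0) = 8

8


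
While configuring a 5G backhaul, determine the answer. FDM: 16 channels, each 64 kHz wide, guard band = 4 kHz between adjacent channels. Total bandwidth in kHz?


Given: 16 channels, 64 kHz each, guard = 4 kHz
Channel bandwidth = 16 * 64 = 1024 kHz
Guard bands = 15 gaps * 4 kHz = 60 kHz
Total = 1024 + 60 = 1084 kHz

1084


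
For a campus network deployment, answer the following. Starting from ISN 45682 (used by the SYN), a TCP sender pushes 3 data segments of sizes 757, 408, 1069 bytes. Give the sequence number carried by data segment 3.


The SYN occupies sequence number ISN = 45682, so the first data byte is ISN + 1 = 45683.
SEQ of data segment i = (ISN + 1) + sum of payload sizes of segments 1..i-1.
Segment 1: SEQ = 45683, payload = 757 bytes
Segment 2: SEQ = 46440, payload = 408 bytes
Segment 3: SEQ = 46848, payload = 1069 bytes
SEQ of segment 3 = 45683 + 757 + 408 = 46848

46848


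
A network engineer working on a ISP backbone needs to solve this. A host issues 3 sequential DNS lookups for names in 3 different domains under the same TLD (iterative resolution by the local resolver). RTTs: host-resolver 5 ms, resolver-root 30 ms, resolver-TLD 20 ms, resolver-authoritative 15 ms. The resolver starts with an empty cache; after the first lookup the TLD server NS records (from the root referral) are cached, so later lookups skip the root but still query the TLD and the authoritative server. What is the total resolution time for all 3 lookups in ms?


Lookup 1 (cold cache): local + root + TLD + auth = 5 + 30 + 20 + 15 = 70 ms
Lookups 2..3 (TLD NS cached -> skip root; new domain -> still ask TLD and auth): local + TLD + auth = 5 + 20 + 15 = 40 ms each
Remaining 2 lookups: 2 * 40 = 80 ms
Total = 70 + 80 = 150 ms

150


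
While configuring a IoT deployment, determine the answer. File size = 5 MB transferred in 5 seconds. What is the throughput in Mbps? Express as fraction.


Given: file = 5 MB, time = 5 s
File in Mb = 5 * 8 = 40 Mb
Throughput = 40 / 5 Mbps
Throughput = 8 Mbps

8


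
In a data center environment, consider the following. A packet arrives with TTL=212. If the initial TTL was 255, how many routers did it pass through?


Given: initial TTL = 255, received TTL = 212
Hops = initial TTL - received TTL
Hops = 255 - 212 = 43

43


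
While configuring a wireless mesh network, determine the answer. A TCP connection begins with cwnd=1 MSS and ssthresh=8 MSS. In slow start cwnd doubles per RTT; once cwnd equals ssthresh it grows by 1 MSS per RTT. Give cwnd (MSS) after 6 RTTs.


RTT 0: cwnd = 1 MSS (initial)
RTT 1: cwnd = 2 MSS (slow start, doubled)
RTT 2: cwnd = 4 MSS (slow start, doubled)
RTT 3: cwnd = 8 MSS (slow start, doubled)
RTT 4: cwnd = 9 MSS (congestion avoidance, +1)
RTT 5: cwnd = 10 MSS (congestion avoidance, +1)
RTT 6: cwnd = 11 MSS (congestion avoidance, +1)

11


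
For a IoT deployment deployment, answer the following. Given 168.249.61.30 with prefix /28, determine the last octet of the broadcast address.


Given: IP = 168.249.61.30, prefix = /28
Host bits = 32 - 28 = 4
Network last octet = 30 AND mask = 16
Host part size = 2^4 - 1 = 15
Broadcast last octet = 16 OR 15 = 31

31


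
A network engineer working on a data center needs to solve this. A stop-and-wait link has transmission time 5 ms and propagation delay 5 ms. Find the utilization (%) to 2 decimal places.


Given: Ttrans = 5 ms, Tprop = 5 ms
RTT = 2 * Tprop = 2 * 5 = 10 ms
U = Ttrans / (Ttrans + RTT)
U = 5 / (5 + 10)
U = 5 / 15 = 0.333333
U% = 33.33%

33.33


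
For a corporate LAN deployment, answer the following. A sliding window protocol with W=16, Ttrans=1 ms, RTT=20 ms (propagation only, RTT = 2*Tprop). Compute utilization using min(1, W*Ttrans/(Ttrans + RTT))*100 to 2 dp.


Given: W = 16, Ttrans = 1 ms, RTT = 20 ms (= 2 * Tprop, Tprop = 10 ms)
Cycle time = Ttrans + RTT = 1 + 20 = 21 ms (first packet sent until its ACK returns)
W * Ttrans = 16 * 1 = 16 ms of sending per cycle
W * Ttrans / (Ttrans + RTT) = 16 / 21 = 0.761905
U = min(1, 0.761905) = 0.761905
U% = 76.19%

76.19


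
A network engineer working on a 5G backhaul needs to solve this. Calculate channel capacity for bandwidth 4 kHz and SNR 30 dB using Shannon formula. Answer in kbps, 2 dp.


Given: B = 4 kHz, SNR = 30 dB
SNR linear = 10^(30/10) = 1000
1 + SNR = 1001
log2(1001) = 9.9672262588
C = 4 * 1000 * 9.9672262588 = 39868.9050 bps
C = 39.868905 kbps -> 39.87 kbps (2 dp)

39.87


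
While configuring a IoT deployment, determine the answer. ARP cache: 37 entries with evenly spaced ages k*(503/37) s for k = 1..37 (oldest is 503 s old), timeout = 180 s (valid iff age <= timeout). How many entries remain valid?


Ages are k * 503/37 s for k = 1..37 (spacing = 13.5946 s).
Entry k is valid iff k * 503/37 <= 180 iff k <= 37 * 180 / 503 = 13.2406
n_valid = floor(13.2406) = 13
(n_stale = 37 - 13 = 24)

13


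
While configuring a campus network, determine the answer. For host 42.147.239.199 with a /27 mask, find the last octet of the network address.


Given: IP = 42.147.239.199, prefix = /27
Subnet mask = 255.255.255.224
Last octet of IP: 199
Last octet of mask: 224
Network last octet = 199 AND 224 = 192

192


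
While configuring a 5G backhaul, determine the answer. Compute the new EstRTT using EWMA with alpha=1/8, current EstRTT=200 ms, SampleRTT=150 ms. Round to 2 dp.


Given: EstRTT = 200 ms, SampleRTT = 150 ms, alpha = 1/8
New EstRTT = (1 - alpha) * EstRTT + alpha * SampleRTT
(7/8) * 200 = 175
(1/8) * 150 = 18.75
New EstRTT = 175 + 18.75 = 193.75 ms -> 193.75 ms (2 dp)

193.75


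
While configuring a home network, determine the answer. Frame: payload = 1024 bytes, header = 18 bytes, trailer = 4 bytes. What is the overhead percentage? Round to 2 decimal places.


Given: payload = 1024 B, header = 18 B, trailer = 4 B
Overhead bytes = header + trailer = 18 + 4 = 22
Total frame = payload + overhead = 1024 + 22 = 1046
Overhead % = 22 / 1046 * 100 = 2.1033% -> 2.10% (2 dp)

2.10


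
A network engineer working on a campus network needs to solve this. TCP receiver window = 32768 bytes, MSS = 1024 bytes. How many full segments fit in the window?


Given: RWND = 32768 bytes, MSS = 1024 bytes
Full segments = floor(RWND / MSS)
Full segments = floor(32768 / 1024)
Full segments = floor(32.0) = 32

32


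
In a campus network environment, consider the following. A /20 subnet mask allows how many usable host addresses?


Given: subnet mask /20
Host bits = 32 - 20 = 12
Total addresses = 2^12 = 4096
Usable hosts = 4096 - 2 (network + broadcast) = 4094

4094


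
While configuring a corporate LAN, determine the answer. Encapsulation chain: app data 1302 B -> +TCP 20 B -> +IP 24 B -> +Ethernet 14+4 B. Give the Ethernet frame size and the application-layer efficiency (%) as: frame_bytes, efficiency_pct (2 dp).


TCP segment = 1302 + 20 = 1322 B
IP packet = 1322 + 24 = 1346 B
Ethernet frame = 1346 + 14 + 4 = 1364 B
Efficiency = app / frame = 1302 / 1364 = 0.954545 = 95.4545% -> 95.45% (2 dp)

1364, 95.45


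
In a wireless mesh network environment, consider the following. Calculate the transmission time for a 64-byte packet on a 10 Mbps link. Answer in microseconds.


Given: packet = 64 bytes, bandwidth = 10 Mbps
Packet in bits = 64 * 8 = 512 bits
Bandwidth = 10 * 10^6 = 10000000 bps
Time = 512 / 10000000 seconds
Time in us = 512 * 10^6 / 10000000 = 51.2

51.2


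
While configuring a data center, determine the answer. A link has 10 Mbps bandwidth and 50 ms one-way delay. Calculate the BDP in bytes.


Given: bandwidth = 10 Mbps, delay = 50 ms
BDP in bits = 10 * 10^6 * 50 / 1000
BDP in bits = 500000
BDP in bytes = 500000 / 8 = 62500

62500


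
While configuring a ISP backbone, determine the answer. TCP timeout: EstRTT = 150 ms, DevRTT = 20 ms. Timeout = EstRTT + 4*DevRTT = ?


Given: EstRTT = 150 ms, DevRTT = 20 ms
Timeout = EstRTT + 4 * DevRTT
4 * DevRTT = 4 * 20 = 80
Timeout = 150 + 80 = 230 ms

230


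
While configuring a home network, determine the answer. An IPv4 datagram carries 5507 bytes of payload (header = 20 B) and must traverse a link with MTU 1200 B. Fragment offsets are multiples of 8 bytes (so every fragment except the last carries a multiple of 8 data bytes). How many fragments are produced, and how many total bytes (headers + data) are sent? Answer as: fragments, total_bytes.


Max data per non-final fragment = floor((MTU - header)/8)*8 = floor((1200 - 20)/8)*8 = floor(1180/8)*8 = 1176 B
Final fragment needs no 8-byte alignment: it can carry up to MTU - header = 1180 B
Non-final fragments needed = ceil((payload - 1180) / 1176) = ceil(4327/1176) = ceil(3.6794) = 4
Number of fragments = 4 + 1 = 5
Fragment sizes (data): 4 * 1176 B + 803 B (last, 803 <= 1180 OK)
Total bytes sent = payload + n_frags * header = 5507 + 5*20 = 5507 + 100 = 5607 B

5, 5607


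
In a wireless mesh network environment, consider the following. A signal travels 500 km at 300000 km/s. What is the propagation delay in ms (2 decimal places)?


Given: distance = 500 km, speed = 300000 km/s
Delay = distance / speed = 500 / 300000 seconds
Delay in ms = 500 * 1000 / 300000
Delay = 1.6667 ms
Rounded to 2 dp = 1.67 ms

1.67


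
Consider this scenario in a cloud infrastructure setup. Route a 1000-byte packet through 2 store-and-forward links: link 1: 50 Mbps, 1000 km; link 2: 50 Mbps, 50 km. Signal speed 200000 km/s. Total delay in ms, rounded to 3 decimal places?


Packet = 1000 bytes = 8000 bits. Store-and-forward: sum (t_trans + t_prop) per link.
Link 1: t_trans = 8000/(50*10^6) s = 0.1600 ms; t_prop = 1000/200000 s = 5.0000 ms; subtotal = 5.1600 ms
Link 2: t_trans = 8000/(50*10^6) s = 0.1600 ms; t_prop = 50/200000 s = 0.2500 ms; subtotal = 0.4100 ms
End-to-end = 5.1600 + 0.4100 = 5.5700 ms -> 5.570 ms (3 dp)

5.570


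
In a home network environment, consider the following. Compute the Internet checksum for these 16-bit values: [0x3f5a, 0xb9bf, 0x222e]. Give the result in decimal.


Given words: [0x3f5a, 0xb9bf, 0x222e]
Step 1: Sum all words
Raw sum = 16218 + 47551 + 8750 = 72519
Step 2: Fold carry: (6983 + 1) = 6984
One's complement = ~6984 & 0xFFFF = 58551

58551


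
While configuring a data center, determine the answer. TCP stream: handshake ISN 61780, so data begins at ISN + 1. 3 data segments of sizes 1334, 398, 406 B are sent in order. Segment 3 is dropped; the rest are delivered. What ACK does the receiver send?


SYN uses sequence number 61780; first data byte = ISN + 1 = 61781.
Segment 1: SEQ = 61781, len = 1334 B, covers [61781, 63114]
Segment 2: SEQ = 63115, len = 398 B, covers [63115, 63512]
Segment 3: SEQ = 63513, len = 406 B, covers [63513, 63918] [LOST]
In-order data received: bytes [61781, 63512] (segments 1..2).
Segment 3 missing -> gap begins at byte 63513.
Cumulative ACK = next expected in-order byte = 61781 + 1334 + 398 = 63513

63513


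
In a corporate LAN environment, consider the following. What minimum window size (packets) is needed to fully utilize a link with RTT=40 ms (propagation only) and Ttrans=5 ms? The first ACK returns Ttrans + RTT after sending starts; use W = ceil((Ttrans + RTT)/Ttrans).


Given: Ttrans = 5 ms, RTT = 40 ms (= 2 * Tprop, Tprop = 20 ms)
Time until first ACK returns = Ttrans + RTT = 5 + 40 = 45 ms
Need W * Ttrans >= Ttrans + RTT  ->  W >= (Ttrans + RTT) / Ttrans
(Ttrans + RTT) / Ttrans = 45 / 5 = 9
W_min = ceil(9) = 9

9


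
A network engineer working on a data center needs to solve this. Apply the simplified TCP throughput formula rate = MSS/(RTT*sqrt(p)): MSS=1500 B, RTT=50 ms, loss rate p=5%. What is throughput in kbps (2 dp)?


Given: MSS = 1500 bytes, RTT = 50 ms, loss = 5%
RTT in seconds = 50 / 1000 = 0.05
Loss rate = 5% = 0.05
sqrt(loss) = sqrt(0.05) = 0.223606797750
Throughput (bytes/s) = 1500 / (0.05 * 0.223606797750) = 134164.0786
Throughput (kbps) = 134164.0786 * 8 / 1000 = 1073.312629 -> 1073.31 kbps (2 dp)

1073.31


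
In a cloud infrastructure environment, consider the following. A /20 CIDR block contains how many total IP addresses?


Given: CIDR prefix /20
Host bits = 32 - 20 = 12
Total addresses = 2^12 = 4096

4096


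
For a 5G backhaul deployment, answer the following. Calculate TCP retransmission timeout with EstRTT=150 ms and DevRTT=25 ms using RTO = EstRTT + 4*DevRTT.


Given: EstRTT = 150 ms, DevRTT = 25 ms
Timeout = EstRTT + 4 * DevRTT
4 * DevRTT = 4 * 25 = 100
Timeout = 150 + 100 = 250 ms

250


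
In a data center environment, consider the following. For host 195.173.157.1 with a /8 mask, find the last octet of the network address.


Given: IP = 195.173.157.1, prefix = /8
Subnet mask = 255.0.0.0
Last octet of IP: 1
Last octet of mask: 0
Network last octet = 1 AND 0 = 0

0


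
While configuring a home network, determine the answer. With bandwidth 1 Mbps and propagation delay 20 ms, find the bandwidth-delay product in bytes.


Given: bandwidth = 1 Mbps, delay = 20 ms
BDP in bits = 1 * 10^6 * 20 / 1000
BDP in bits = 20000
BDP in bytes = 20000 / 8 = 2500

2500


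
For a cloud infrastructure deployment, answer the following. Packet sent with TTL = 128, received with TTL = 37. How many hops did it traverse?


Given: initial TTL = 128, received TTL = 37
Hops = initial TTL - received TTL
Hops = 128 - 37 = 91

91


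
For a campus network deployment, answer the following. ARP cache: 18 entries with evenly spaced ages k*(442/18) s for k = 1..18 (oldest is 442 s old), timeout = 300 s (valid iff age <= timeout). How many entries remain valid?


Ages are k * 442/18 s for k = 1..18 (spacing = 24.5556 s).
Entry k is valid iff k * 442/18 <= 300 iff k <= 18 * 300 / 442 = 12.2172
n_valid = floor(12.2172) = 12
(n_stale = 18 - 12 = 6)

12


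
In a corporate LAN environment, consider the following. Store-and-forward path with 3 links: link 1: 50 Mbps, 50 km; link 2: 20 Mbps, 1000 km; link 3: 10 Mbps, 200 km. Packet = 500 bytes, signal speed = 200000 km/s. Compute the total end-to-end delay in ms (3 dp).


Packet = 500 bytes = 4000 bits. Store-and-forward: sum (t_trans + t_prop) per link.
Link 1: t_trans = 4000/(50*10^6) s = 0.0800 ms; t_prop = 50/200000 s = 0.2500 ms; subtotal = 0.3300 ms
Link 2: t_trans = 4000/(20*10^6) s = 0.2000 ms; t_prop = 1000/200000 s = 5.0000 ms; subtotal = 5.2000 ms
Link 3: t_trans = 4000/(10*10^6) s = 0.4000 ms; t_prop = 200/200000 s = 1.0000 ms; subtotal = 1.4000 ms
End-to-end = 0.3300 + 5.2000 + 1.4000 = 6.9300 ms -> 6.930 ms (3 dp)

6.930


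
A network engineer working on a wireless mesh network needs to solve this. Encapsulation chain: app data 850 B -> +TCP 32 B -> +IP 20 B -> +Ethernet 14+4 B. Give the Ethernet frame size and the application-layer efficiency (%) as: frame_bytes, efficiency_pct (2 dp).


TCP segment = 850 + 32 = 882 B
IP packet = 882 + 20 = 902 B
Ethernet frame = 902 + 14 + 4 = 920 B
Efficiency = app / frame = 850 / 920 = 0.923913 = 92.3913% -> 92.39% (2 dp)

920, 92.39


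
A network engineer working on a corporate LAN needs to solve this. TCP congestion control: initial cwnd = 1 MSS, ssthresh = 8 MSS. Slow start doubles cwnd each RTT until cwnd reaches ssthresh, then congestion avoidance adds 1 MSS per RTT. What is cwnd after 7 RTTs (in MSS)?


RTT 0: cwnd = 1 MSS (initial)
RTT 1: cwnd = 2 MSS (slow start, doubled)
RTT 2: cwnd = 4 MSS (slow start, doubled)
RTT 3: cwnd = 8 MSS (slow start, doubled)
RTT 4: cwnd = 9 MSS (congestion avoidance, +1)
RTT 5: cwnd = 10 MSS (congestion avoidance, +1)
RTT 6: cwnd = 11 MSS (congestion avoidance, +1)
RTT 7: cwnd = 12 MSS (congestion avoidance, +1)

12


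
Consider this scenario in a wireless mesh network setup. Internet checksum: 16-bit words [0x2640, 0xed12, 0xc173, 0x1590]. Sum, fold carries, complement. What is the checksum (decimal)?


Given words: [0x2640, 0xed12, 0xc173, 0x1590]
Step 1: Sum all words
Raw sum = 9792 + 60690 + 49523 + 5520 = 125525
Step 2: Fold carry: (59989 + 1) = 59990
One's complement = ~59990 & 0xFFFF = 5545

5545


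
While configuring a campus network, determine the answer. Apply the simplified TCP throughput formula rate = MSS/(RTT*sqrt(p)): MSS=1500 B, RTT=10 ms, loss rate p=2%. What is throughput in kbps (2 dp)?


Given: MSS = 1500 bytes, RTT = 10 ms, loss = 2%
RTT in seconds = 10 / 1000 = 0.01
Loss rate = 2% = 0.02
sqrt(loss) = sqrt(0.02) = 0.141421356237
Throughput (bytes/s) = 1500 / (0.01 * 0.141421356237) = 1060660.1718
Throughput (kbps) = 1060660.1718 * 8 / 1000 = 8485.281374 -> 8485.28 kbps (2 dp)

8485.28


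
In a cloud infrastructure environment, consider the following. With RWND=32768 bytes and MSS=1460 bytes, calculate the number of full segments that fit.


Given: RWND = 32768 bytes, MSS = 1460 bytes
Full segments = floor(RWND / MSS)
Full segments = floor(32768 / 1460)
Full segments = floor(22.4438) = 22

22


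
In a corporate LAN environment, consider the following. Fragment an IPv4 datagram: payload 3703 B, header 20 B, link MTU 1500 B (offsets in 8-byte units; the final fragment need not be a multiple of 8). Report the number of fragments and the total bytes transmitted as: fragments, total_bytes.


Max data per non-final fragment = floor((MTU - header)/8)*8 = floor((1500 - 20)/8)*8 = floor(1480/8)*8 = 1480 B
Final fragment needs no 8-byte alignment: it can carry up to MTU - header = 1480 B
Non-final fragments needed = ceil((payload - 1480) / 1480) = ceil(2223/1480) = ceil(1.5020) = 2
Number of fragments = 2 + 1 = 3
Fragment sizes (data): 2 * 1480 B + 743 B (last, 743 <= 1480 OK)
Total bytes sent = payload + n_frags * header = 3703 + 3*20 = 3703 + 60 = 3763 B

3, 3763


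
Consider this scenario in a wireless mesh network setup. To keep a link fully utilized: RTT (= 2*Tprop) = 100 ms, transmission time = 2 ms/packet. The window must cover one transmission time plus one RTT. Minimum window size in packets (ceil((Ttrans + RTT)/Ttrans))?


Given: Ttrans = 2 ms, RTT = 100 ms (= 2 * Tprop, Tprop = 50 ms)
Time until first ACK returns = Ttrans + RTT = 2 + 100 = 102 ms
Need W * Ttrans >= Ttrans + RTT  ->  W >= (Ttrans + RTT) / Ttrans
(Ttrans + RTT) / Ttrans = 102 / 2 = 51
W_min = ceil(51) = 51

51


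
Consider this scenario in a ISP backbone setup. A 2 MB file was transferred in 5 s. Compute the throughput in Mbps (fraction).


Given: file = 2 MB, time = 5 s
File in Mb = 2 * 8 = 16 Mb
Throughput = 16 / 5 Mbps
Throughput = 16/5 Mbps

16/5


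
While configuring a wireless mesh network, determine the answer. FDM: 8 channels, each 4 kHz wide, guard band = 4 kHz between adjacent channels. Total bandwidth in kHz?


Given: 8 channels, 4 kHz each, guard = 4 kHz
Channel bandwidth = 8 * 4 = 32 kHz
Guard bands = 7 gaps * 4 kHz = 28 kHz
Total = 32 + 28 = 60 kHz

60


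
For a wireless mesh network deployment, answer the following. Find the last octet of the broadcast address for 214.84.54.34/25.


Given: IP = 214.84.54.34, prefix = /25
Host bits = 32 - 25 = 7
Network last octet = 34 AND mask = 0
Host part size = 2^7 - 1 = 127
Broadcast last octet = 0 OR 127 = 127

127


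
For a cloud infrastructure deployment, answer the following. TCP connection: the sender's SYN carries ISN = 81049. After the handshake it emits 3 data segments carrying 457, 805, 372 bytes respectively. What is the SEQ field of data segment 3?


The SYN occupies sequence number ISN = 81049, so the first data byte is ISN + 1 = 81050.
SEQ of data segment i = (ISN + 1) + sum of payload sizes of segments 1..i-1.
Segment 1: SEQ = 81050, payload = 457 bytes
Segment 2: SEQ = 81507, payload = 805 bytes
Segment 3: SEQ = 82312, payload = 372 bytes
SEQ of segment 3 = 81050 + 457 + 805 = 82312

82312


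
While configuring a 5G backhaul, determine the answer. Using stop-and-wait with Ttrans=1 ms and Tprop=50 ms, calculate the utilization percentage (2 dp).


Given: Ttrans = 1 ms, Tprop = 50 ms
RTT = 2 * Tprop = 2 * 50 = 100 ms
U = Ttrans / (Ttrans + RTT)
U = 1 / (1 + 100)
U = 1 / 101 = 0.009901
U% = 0.99%

0.99


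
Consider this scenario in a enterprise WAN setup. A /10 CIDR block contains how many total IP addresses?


Given: CIDR prefix /10
Host bits = 32 - 10 = 22
Total addresses = 2^22 = 4194304

4194304


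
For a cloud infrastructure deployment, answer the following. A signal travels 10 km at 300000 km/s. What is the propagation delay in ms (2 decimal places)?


Given: distance = 10 km, speed = 300000 km/s
Delay = distance / speed = 10 / 300000 seconds
Delay in ms = 10 * 1000 / 300000
Delay = 0.0333 ms
Rounded to 2 dp = 0.03 ms

0.03


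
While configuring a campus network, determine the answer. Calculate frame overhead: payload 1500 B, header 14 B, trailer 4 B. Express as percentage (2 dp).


Given: payload = 1500 B, header = 14 B, trailer = 4 B
Overhead bytes = header + trailer = 14 + 4 = 18
Total frame = payload + overhead = 1500 + 18 = 1518
Overhead % = 18 / 1518 * 100 = 1.1858% -> 1.19% (2 dp)

1.19


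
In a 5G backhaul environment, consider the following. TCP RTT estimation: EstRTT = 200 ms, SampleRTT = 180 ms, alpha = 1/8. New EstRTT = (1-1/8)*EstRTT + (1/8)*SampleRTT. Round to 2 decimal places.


Given: EstRTT = 200 ms, SampleRTT = 180 ms, alpha = 1/8
New EstRTT = (1 - alpha) * EstRTT + alpha * SampleRTT
(7/8) * 200 = 175
(1/8) * 180 = 22.5
New EstRTT = 175 + 22.5 = 197.5 ms -> 197.50 ms (2 dp)

197.50


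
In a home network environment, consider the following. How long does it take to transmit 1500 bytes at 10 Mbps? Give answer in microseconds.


Given: packet = 1500 bytes, bandwidth = 10 Mbps
Packet in bits = 1500 * 8 = 12000 bits
Bandwidth = 10 * 10^6 = 10000000 bps
Time = 12000 / 10000000 seconds
Time in us = 12000 * 10^6 / 10000000 = 1200

1200


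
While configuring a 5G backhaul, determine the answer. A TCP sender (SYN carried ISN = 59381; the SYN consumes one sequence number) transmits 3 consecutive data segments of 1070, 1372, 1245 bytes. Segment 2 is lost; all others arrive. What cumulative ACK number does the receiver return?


SYN uses sequence number 59381; first data byte = ISN + 1 = 59382.
Segment 1: SEQ = 59382, len = 1070 B, covers [59382, 60451]
Segment 2: SEQ = 60452, len = 1372 B, covers [60452, 61823] [LOST]
Segment 3: SEQ = 61824, len = 1245 B, covers [61824, 63068]
In-order data received: bytes [59382, 60451] (segments 1..1).
Segment 2 missing -> gap begins at byte 60452; later segments buffered out of order.
Cumulative ACK = next expected in-order byte = 59382 + 1070 = 60452

60452
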